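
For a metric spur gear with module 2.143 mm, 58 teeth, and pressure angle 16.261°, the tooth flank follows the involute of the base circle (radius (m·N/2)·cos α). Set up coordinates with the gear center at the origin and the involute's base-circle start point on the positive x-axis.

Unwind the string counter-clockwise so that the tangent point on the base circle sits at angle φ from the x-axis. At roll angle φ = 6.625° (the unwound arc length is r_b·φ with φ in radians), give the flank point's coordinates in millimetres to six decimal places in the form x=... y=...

x=60.058375 y=0.030703

pitch radius r_p = m·N/2 = 2.143·58/2 = 62.147000
base radius r_b = r_p·cos α = 62.147000·cos 16.261° = 59.660878
roll angle φ = 6.625° = 0.11562806 rad
x = r_b·(cos φ + φ·sin φ) = 59.660878·(0.99332252 + 0.11562806·0.11537058) = 60.058375
y = r_b·(sin φ − φ·cos φ) = 59.660878·(0.11537058 − 0.11562806·0.99332252) = 0.030703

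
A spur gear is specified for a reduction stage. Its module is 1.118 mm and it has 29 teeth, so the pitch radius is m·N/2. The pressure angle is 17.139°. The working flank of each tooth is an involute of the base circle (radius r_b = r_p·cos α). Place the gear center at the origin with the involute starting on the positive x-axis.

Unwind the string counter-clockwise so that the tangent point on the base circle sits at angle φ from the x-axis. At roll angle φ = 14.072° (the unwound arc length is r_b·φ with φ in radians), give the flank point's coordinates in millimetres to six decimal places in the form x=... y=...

x=15.951308 y=0.076039

pitch radius r_p = m·N/2 = 1.118·29/2 = 16.211000
base radius r_b = r_p·cos α = 16.211000·cos 17.139° = 15.491112
roll angle φ = 14.072° = 0.24560273 rad
x = r_b·(cos φ + φ·sin φ) = 15.491112·(0.96999095 + 0.24560273·0.24314101) = 15.951308
y = r_b·(sin φ − φ·cos φ) = 15.491112·(0.24314101 − 0.24560273·0.96999095) = 0.076039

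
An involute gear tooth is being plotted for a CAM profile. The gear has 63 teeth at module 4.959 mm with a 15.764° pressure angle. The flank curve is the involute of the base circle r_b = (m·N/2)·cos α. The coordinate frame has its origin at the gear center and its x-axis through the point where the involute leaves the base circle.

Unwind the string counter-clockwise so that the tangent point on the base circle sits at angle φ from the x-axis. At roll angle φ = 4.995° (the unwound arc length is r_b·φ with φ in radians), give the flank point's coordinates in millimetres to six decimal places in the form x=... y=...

pitch radius r_p = m·N/2 = 4.959·63/2 = 156.208500
base radius r_b = r_p·cos α = 156.208500·cos 15.764° = 150.333324
roll angle φ = 4.995° = 0.08717920 rad
x = r_b·(cos φ + φ·sin φ) = 150.333324·(0.99620230 + 0.08717920·0.08706881) = 150.903521
y = r_b·(sin φ − φ·cos φ) = 150.333324·(0.08706881 − 0.08717920·0.99620230) = 0.033177

x=150.903521 y=0.033177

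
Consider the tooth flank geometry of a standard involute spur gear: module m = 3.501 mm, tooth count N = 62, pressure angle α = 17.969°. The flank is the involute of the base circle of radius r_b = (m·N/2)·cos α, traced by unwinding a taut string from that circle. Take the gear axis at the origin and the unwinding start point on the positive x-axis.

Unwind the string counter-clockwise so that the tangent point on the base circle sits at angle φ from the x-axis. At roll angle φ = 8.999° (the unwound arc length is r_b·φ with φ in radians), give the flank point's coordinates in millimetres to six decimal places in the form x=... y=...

pitch radius r_p = m·N/2 = 3.501·62/2 = 108.531000
base radius r_b = r_p·cos α = 108.531000·cos 17.969° = 103.237245
roll angle φ = 8.999° = 0.15706218 rad
x = r_b·(cos φ + φ·sin φ) = 103.237245·(0.98769107 + 0.15706218·0.15641723) = 104.502759
y = r_b·(sin φ − φ·cos φ) = 103.237245·(0.15641723 − 0.15706218·0.98769107) = 0.133002

x=104.502759 y=0.133002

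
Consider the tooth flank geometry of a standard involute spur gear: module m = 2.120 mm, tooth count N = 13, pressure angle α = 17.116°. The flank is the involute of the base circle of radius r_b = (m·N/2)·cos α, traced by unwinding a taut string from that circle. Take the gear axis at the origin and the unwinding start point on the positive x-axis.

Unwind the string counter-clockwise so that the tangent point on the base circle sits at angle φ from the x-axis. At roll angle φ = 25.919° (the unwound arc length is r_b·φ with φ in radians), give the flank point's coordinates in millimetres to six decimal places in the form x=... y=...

x=14.449061 y=0.398133

pitch radius r_p = m·N/2 = 2.120·13/2 = 13.780000
base radius r_b = r_p·cos α = 13.780000·cos 17.116° = 13.169696
roll angle φ = 25.919° = 0.45237189 rad
x = r_b·(cos φ + φ·sin φ) = 13.169696·(0.89941288 + 0.45237189·0.43710007) = 14.449061
y = r_b·(sin φ − φ·cos φ) = 13.169696·(0.43710007 − 0.45237189·0.89941288) = 0.398133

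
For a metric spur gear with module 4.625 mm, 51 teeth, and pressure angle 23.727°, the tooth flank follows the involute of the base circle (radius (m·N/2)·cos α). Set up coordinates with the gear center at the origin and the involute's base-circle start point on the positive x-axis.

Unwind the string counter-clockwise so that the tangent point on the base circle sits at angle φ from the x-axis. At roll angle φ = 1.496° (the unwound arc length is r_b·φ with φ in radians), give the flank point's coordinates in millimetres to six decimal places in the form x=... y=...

pitch radius r_p = m·N/2 = 4.625·51/2 = 117.937500
base radius r_b = r_p·cos α = 117.937500·cos 23.727° = 107.968606
roll angle φ = 1.496° = 0.02611013 rad
x = r_b·(cos φ + φ·sin φ) = 107.968606·(0.99965915 + 0.02611013·0.02610716) = 108.005403
y = r_b·(sin φ − φ·cos φ) = 107.968606·(0.02610716 − 0.02611013·0.99965915) = 0.000641

x=108.005403 y=0.000641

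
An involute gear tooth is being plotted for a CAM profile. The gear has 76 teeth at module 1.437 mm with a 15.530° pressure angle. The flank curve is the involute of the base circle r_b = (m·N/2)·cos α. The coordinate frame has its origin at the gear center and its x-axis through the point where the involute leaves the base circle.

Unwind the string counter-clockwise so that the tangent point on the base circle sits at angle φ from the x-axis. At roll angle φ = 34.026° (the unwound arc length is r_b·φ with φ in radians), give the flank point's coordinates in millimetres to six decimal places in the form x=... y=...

x=61.087819 y=3.545168

pitch radius r_p = m·N/2 = 1.437·76/2 = 54.606000
base radius r_b = r_p·cos α = 54.606000·cos 15.530° = 52.612357
roll angle φ = 34.026° = 0.59386573 rad
x = r_b·(cos φ + φ·sin φ) = 52.612357·(0.82878373 + 0.59386573·0.55956905) = 61.087819
y = r_b·(sin φ − φ·cos φ) = 52.612357·(0.55956905 − 0.59386573·0.82878373) = 3.545168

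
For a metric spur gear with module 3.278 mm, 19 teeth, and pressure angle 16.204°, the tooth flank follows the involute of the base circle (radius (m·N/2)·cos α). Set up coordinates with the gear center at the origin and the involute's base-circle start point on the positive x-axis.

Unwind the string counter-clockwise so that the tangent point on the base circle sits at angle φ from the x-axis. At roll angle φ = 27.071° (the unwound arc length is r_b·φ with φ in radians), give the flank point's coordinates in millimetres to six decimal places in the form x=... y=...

pitch radius r_p = m·N/2 = 3.278·19/2 = 31.141000
base radius r_b = r_p·cos α = 31.141000·cos 16.204° = 29.903899
roll angle φ = 27.071° = 0.47247808 rad
x = r_b·(cos φ + φ·sin φ) = 29.903899·(0.89044326 + 0.47247808·0.45509427) = 33.057724
y = r_b·(sin φ − φ·cos φ) = 29.903899·(0.45509427 − 0.47247808·0.89044326) = 1.028077

x=33.057724 y=1.028077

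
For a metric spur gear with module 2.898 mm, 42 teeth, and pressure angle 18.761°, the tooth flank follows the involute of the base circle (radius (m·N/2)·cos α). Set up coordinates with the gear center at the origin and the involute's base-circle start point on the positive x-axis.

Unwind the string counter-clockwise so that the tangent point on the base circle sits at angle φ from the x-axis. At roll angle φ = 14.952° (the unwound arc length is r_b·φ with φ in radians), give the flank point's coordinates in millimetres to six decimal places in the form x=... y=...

x=59.553380 y=0.339044

pitch radius r_p = m·N/2 = 2.898·42/2 = 60.858000
base radius r_b = r_p·cos α = 60.858000·cos 18.761° = 57.624517
roll angle φ = 14.952° = 0.26096163 rad
x = r_b·(cos φ + φ·sin φ) = 57.624517·(0.96614232 + 0.26096163·0.25800974) = 59.553380
y = r_b·(sin φ − φ·cos φ) = 57.624517·(0.25800974 − 0.26096163·0.96614232) = 0.339044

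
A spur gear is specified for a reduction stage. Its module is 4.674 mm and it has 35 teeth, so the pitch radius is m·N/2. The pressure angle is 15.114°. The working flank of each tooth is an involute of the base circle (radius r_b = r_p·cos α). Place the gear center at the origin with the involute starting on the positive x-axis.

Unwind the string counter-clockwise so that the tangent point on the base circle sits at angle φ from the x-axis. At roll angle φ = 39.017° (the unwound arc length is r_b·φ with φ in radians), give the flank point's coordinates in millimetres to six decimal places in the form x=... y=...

pitch radius r_p = m·N/2 = 4.674·35/2 = 81.795000
base radius r_b = r_p·cos α = 81.795000·cos 15.114° = 78.965625
roll angle φ = 39.017° = 0.68097511 rad
x = r_b·(cos φ + φ·sin φ) = 78.965625·(0.77695920 + 0.68097511·0.62955095) = 95.206306
y = r_b·(sin φ − φ·cos φ) = 78.965625·(0.62955095 − 0.68097511·0.77695920) = 7.932971

x=95.206306 y=7.932971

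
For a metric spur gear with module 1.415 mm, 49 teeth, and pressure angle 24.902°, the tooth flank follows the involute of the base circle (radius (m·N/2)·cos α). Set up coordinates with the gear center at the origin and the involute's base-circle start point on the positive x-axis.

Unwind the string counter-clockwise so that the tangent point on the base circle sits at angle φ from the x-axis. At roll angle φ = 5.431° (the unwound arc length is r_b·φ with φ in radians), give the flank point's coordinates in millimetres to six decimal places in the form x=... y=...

pitch radius r_p = m·N/2 = 1.415·49/2 = 34.667500
base radius r_b = r_p·cos α = 34.667500·cos 24.902° = 31.444439
roll angle φ = 5.431° = 0.09478883 rad
x = r_b·(cos φ + φ·sin φ) = 31.444439·(0.99551090 + 0.09478883·0.09464695) = 31.585385
y = r_b·(sin φ − φ·cos φ) = 31.444439·(0.09464695 − 0.09478883·0.99551090) = 0.008919

x=31.585385 y=0.008919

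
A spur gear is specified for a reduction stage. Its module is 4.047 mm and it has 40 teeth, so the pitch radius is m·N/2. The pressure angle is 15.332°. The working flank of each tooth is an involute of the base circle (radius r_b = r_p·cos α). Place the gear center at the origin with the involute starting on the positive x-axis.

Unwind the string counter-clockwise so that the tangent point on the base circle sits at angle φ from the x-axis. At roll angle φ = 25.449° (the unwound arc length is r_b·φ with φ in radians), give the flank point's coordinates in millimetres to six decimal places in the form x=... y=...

x=85.383709 y=2.235402

pitch radius r_p = m·N/2 = 4.047·40/2 = 80.940000
base radius r_b = r_p·cos α = 80.940000·cos 15.332° = 78.059337
roll angle φ = 25.449° = 0.44416884 rad
x = r_b·(cos φ + φ·sin φ) = 78.059337·(0.90296813 + 0.44416884·0.42970752) = 85.383709
y = r_b·(sin φ − φ·cos φ) = 78.059337·(0.42970752 − 0.44416884·0.90296813) = 2.235402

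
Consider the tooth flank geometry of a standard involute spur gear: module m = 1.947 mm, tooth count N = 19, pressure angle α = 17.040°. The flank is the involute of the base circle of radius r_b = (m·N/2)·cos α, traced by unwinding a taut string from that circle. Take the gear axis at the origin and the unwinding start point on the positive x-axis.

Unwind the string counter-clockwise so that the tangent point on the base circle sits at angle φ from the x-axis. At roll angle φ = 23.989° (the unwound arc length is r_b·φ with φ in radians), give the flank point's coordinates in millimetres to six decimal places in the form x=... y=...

x=19.167277 y=0.425117

pitch radius r_p = m·N/2 = 1.947·19/2 = 18.496500
base radius r_b = r_p·cos α = 18.496500·cos 17.040° = 17.684511
roll angle φ = 23.989° = 0.41868703 rad
x = r_b·(cos φ + φ·sin φ) = 17.684511·(0.91362353 + 0.41868703·0.40656125) = 19.167277
y = r_b·(sin φ − φ·cos φ) = 17.684511·(0.40656125 − 0.41868703·0.91362353) = 0.425117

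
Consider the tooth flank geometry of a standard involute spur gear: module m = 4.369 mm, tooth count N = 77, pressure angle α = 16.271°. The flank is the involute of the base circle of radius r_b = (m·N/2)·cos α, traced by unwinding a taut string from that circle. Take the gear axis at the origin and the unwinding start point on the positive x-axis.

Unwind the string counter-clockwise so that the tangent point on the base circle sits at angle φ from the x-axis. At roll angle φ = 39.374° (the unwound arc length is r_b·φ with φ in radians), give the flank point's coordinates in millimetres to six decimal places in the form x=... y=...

x=195.211792 y=16.656341

pitch radius r_p = m·N/2 = 4.369·77/2 = 168.206500
base radius r_b = r_p·cos α = 168.206500·cos 16.271° = 161.469363
roll angle φ = 39.374° = 0.68720594 rad
x = r_b·(cos φ + φ·sin φ) = 161.469363·(0.77302153 + 0.68720594·0.63437979) = 195.211792
y = r_b·(sin φ − φ·cos φ) = 161.469363·(0.63437979 − 0.68720594·0.77302153) = 16.656341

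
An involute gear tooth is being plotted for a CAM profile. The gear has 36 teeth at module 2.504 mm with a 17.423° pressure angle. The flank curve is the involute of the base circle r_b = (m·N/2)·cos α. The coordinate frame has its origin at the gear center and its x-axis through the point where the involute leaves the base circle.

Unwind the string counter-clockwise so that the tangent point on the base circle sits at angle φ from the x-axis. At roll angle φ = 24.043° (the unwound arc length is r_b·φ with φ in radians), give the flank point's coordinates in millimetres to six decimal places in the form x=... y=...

pitch radius r_p = m·N/2 = 2.504·36/2 = 45.072000
base radius r_b = r_p·cos α = 45.072000·cos 17.423° = 43.004106
roll angle φ = 24.043° = 0.41962951 rad
x = r_b·(cos φ + φ·sin φ) = 43.004106·(0.91323995 + 0.41962951·0.40742214) = 46.625323
y = r_b·(sin φ − φ·cos φ) = 43.004106·(0.40742214 − 0.41962951·0.91323995) = 1.040687

x=46.625323 y=1.040687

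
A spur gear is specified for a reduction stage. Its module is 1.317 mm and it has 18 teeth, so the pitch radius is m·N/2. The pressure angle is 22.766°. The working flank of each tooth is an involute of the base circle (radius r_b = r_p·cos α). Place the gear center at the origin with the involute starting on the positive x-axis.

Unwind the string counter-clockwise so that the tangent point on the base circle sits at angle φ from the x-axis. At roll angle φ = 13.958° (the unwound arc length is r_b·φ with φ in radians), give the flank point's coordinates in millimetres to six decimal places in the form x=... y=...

x=11.249092 y=0.052361

pitch radius r_p = m·N/2 = 1.317·18/2 = 11.853000
base radius r_b = r_p·cos α = 11.853000·cos 22.766° = 10.929568
roll angle φ = 13.958° = 0.24361306 rad
x = r_b·(cos φ + φ·sin φ) = 10.929568·(0.97047280 + 0.24361306·0.24121057) = 11.249092
y = r_b·(sin φ − φ·cos φ) = 10.929568·(0.24121057 − 0.24361306·0.97047280) = 0.052361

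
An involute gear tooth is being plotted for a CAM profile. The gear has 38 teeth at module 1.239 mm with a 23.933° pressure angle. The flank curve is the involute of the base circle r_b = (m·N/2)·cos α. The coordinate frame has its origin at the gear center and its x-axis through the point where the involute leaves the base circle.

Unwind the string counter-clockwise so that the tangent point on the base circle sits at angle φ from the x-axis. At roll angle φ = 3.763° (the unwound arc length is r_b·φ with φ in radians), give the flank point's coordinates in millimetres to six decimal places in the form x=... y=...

x=21.563312 y=0.002031

pitch radius r_p = m·N/2 = 1.239·38/2 = 23.541000
base radius r_b = r_p·cos α = 23.541000·cos 23.933° = 21.516956
roll angle φ = 3.763° = 0.06567674 rad
x = r_b·(cos φ + φ·sin φ) = 21.516956·(0.99784406 + 0.06567674·0.06562953) = 21.563312
y = r_b·(sin φ − φ·cos φ) = 21.516956·(0.06562953 − 0.06567674·0.99784406) = 0.002031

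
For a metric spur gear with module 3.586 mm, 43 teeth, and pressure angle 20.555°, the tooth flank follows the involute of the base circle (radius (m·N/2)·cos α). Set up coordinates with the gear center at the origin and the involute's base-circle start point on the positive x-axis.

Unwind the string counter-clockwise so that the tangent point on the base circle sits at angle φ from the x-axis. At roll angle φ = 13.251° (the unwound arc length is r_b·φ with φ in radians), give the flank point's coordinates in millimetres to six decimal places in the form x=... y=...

x=74.095442 y=0.296082

pitch radius r_p = m·N/2 = 3.586·43/2 = 77.099000
base radius r_b = r_p·cos α = 77.099000·cos 20.555° = 72.190537
roll angle φ = 13.251° = 0.23127358 rad
x = r_b·(cos φ + φ·sin φ) = 72.190537·(0.97337526 + 0.23127358·0.22921738) = 74.095442
y = r_b·(sin φ − φ·cos φ) = 72.190537·(0.22921738 − 0.23127358·0.97337526) = 0.296082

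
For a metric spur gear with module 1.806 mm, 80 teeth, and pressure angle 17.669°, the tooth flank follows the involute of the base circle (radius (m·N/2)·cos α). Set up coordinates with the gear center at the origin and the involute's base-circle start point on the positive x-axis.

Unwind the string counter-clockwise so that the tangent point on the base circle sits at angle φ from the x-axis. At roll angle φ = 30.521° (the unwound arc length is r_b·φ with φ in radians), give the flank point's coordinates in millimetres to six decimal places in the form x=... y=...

x=77.916114 y=3.370734

pitch radius r_p = m·N/2 = 1.806·80/2 = 72.240000
base radius r_b = r_p·cos α = 72.240000·cos 17.669° = 68.832139
roll angle φ = 30.521° = 0.53269194 rad
x = r_b·(cos φ + φ·sin φ) = 68.832139·(0.86144308 + 0.53269194·0.50785413) = 77.916114
y = r_b·(sin φ − φ·cos φ) = 68.832139·(0.50785413 − 0.53269194·0.86144308) = 3.370734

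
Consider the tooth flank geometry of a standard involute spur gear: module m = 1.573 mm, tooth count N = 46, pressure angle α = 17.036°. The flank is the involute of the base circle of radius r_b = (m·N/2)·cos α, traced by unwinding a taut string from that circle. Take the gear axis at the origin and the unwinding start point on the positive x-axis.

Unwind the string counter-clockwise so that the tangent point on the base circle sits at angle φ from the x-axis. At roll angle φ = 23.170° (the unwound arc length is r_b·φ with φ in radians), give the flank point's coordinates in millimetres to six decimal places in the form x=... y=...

x=37.305342 y=0.750135

pitch radius r_p = m·N/2 = 1.573·46/2 = 36.179000
base radius r_b = r_p·cos α = 36.179000·cos 17.036° = 34.591497
roll angle φ = 23.170° = 0.40439279 rad
x = r_b·(cos φ + φ·sin φ) = 34.591497·(0.91934148 + 0.40439279·0.39346060) = 37.305342
y = r_b·(sin φ − φ·cos φ) = 34.591497·(0.39346060 − 0.40439279·0.91934148) = 0.750135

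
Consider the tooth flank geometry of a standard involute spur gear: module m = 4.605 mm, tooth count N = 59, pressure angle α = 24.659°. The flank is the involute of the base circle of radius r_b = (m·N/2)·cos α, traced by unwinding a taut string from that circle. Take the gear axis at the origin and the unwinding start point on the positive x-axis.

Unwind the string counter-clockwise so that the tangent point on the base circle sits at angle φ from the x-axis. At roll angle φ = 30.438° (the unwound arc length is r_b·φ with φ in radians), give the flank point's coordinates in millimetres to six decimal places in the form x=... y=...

pitch radius r_p = m·N/2 = 4.605·59/2 = 135.847500
base radius r_b = r_p·cos α = 135.847500·cos 24.659° = 123.459154
roll angle φ = 30.438° = 0.53124332 rad
x = r_b·(cos φ + φ·sin φ) = 123.459154·(0.86217787 + 0.53124332·0.50660569) = 139.670422
y = r_b·(sin φ − φ·cos φ) = 123.459154·(0.50660569 − 0.53124332·0.86217787) = 5.997580

x=139.670422 y=5.997580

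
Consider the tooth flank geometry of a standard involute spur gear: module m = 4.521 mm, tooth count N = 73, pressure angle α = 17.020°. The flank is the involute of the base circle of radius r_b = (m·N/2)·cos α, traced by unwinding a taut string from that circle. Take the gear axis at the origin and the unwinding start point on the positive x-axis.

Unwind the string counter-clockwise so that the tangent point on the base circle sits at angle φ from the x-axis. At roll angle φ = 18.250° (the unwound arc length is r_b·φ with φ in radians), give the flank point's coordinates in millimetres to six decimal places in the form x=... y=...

pitch radius r_p = m·N/2 = 4.521·73/2 = 165.016500
base radius r_b = r_p·cos α = 165.016500·cos 17.020° = 157.789213
roll angle φ = 18.250° = 0.31852259 rad
x = r_b·(cos φ + φ·sin φ) = 157.789213·(0.94969913 + 0.31852259·0.31316381) = 165.591712
y = r_b·(sin φ − φ·cos φ) = 157.789213·(0.31316381 − 0.31852259·0.94969913) = 1.682535

x=165.591712 y=1.682535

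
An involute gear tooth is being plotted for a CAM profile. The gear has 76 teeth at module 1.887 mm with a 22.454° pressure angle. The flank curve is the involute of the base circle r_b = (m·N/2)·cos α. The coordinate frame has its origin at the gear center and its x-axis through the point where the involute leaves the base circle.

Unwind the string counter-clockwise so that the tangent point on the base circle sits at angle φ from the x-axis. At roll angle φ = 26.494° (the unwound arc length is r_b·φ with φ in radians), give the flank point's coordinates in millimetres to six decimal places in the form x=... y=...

x=72.980384 y=2.137735

pitch radius r_p = m·N/2 = 1.887·76/2 = 71.706000
base radius r_b = r_p·cos α = 71.706000·cos 22.454° = 66.269715
roll angle φ = 26.494° = 0.46240753 rad
x = r_b·(cos φ + φ·sin φ) = 66.269715·(0.89498108 + 0.46240753·0.44610409) = 72.980384
y = r_b·(sin φ − φ·cos φ) = 66.269715·(0.44610409 − 0.46240753·0.89498108) = 2.137735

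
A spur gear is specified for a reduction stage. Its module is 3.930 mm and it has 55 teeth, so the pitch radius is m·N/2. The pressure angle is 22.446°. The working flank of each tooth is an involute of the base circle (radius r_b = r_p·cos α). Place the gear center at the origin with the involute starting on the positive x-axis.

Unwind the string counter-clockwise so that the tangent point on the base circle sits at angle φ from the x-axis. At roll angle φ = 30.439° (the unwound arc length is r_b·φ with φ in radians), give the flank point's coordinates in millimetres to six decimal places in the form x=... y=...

x=113.004080 y=4.852937

pitch radius r_p = m·N/2 = 3.930·55/2 = 108.075000
base radius r_b = r_p·cos α = 108.075000·cos 22.446° = 99.887216
roll angle φ = 30.439° = 0.53126077 rad
x = r_b·(cos φ + φ·sin φ) = 99.887216·(0.86216902 + 0.53126077·0.50662074) = 113.004080
y = r_b·(sin φ − φ·cos φ) = 99.887216·(0.50662074 − 0.53126077·0.86216902) = 4.852937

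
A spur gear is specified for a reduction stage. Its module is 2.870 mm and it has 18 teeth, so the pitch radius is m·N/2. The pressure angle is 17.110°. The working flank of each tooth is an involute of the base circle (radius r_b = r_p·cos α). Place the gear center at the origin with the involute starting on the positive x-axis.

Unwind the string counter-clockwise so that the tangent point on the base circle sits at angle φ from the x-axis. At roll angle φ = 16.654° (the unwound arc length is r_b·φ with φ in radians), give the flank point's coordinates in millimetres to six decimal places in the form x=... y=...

pitch radius r_p = m·N/2 = 2.870·18/2 = 25.830000
base radius r_b = r_p·cos α = 25.830000·cos 17.110° = 24.686808
roll angle φ = 16.654° = 0.29066713 rad
x = r_b·(cos φ + φ·sin φ) = 24.686808·(0.95805289 + 0.29066713·0.28659144) = 25.707745
y = r_b·(sin φ − φ·cos φ) = 24.686808·(0.28659144 − 0.29066713·0.95805289) = 0.200382

x=25.707745 y=0.200382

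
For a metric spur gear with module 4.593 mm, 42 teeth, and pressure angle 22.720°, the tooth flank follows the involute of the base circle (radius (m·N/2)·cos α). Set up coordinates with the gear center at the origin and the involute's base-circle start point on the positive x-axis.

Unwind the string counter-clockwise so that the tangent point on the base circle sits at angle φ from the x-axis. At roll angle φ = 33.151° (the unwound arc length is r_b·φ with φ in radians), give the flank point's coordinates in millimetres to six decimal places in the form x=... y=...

pitch radius r_p = m·N/2 = 4.593·42/2 = 96.453000
base radius r_b = r_p·cos α = 96.453000·cos 22.720° = 88.968568
roll angle φ = 33.151° = 0.57859410 rad
x = r_b·(cos φ + φ·sin φ) = 88.968568·(0.83723229 + 0.57859410·0.54684741) = 102.637252
y = r_b·(sin φ − φ·cos φ) = 88.968568·(0.54684741 − 0.57859410·0.83723229) = 5.554285

x=102.637252 y=5.554285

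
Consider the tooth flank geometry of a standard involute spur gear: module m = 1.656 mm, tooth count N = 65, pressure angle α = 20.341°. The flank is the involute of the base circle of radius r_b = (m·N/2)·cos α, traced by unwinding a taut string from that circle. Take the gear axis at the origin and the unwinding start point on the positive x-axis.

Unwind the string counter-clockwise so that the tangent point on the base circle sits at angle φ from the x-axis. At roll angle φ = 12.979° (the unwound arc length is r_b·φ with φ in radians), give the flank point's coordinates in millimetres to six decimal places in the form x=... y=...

pitch radius r_p = m·N/2 = 1.656·65/2 = 53.820000
base radius r_b = r_p·cos α = 53.820000·cos 20.341° = 50.463808
roll angle φ = 12.979° = 0.22652628 rad
x = r_b·(cos φ + φ·sin φ) = 50.463808·(0.97445245 + 0.22652628·0.22459391) = 51.741999
y = r_b·(sin φ − φ·cos φ) = 50.463808·(0.22459391 − 0.22652628·0.97445245) = 0.194529

x=51.741999 y=0.194529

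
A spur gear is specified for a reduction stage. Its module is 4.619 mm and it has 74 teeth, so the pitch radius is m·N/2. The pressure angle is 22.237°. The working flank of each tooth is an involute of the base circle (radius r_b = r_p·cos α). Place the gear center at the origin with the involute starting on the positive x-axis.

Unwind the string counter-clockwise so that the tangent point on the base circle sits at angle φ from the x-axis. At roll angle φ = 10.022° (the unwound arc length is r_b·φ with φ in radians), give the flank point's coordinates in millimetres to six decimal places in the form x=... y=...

pitch radius r_p = m·N/2 = 4.619·74/2 = 170.903000
base radius r_b = r_p·cos α = 170.903000·cos 22.237° = 158.192327
roll angle φ = 10.022° = 0.17491690 rad
x = r_b·(cos φ + φ·sin φ) = 158.192327·(0.98474100 + 0.17491690·0.17402630) = 160.593868
y = r_b·(sin φ − φ·cos φ) = 158.192327·(0.17402630 − 0.17491690·0.98474100) = 0.281339

x=160.593868 y=0.281339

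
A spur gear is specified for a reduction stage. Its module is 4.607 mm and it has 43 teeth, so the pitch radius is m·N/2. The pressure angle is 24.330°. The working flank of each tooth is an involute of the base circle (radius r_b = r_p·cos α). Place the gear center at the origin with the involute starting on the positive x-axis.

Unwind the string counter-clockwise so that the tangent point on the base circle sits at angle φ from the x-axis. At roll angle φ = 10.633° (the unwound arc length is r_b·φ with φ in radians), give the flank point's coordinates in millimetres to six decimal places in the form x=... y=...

pitch radius r_p = m·N/2 = 4.607·43/2 = 99.050500
base radius r_b = r_p·cos α = 99.050500·cos 24.330° = 90.253596
roll angle φ = 10.633° = 0.18558086 rad
x = r_b·(cos φ + φ·sin φ) = 90.253596·(0.98282924 + 0.18558086·0.18451745) = 91.794418
y = r_b·(sin φ − φ·cos φ) = 90.253596·(0.18451745 − 0.18558086·0.98282924) = 0.191622

x=91.794418 y=0.191622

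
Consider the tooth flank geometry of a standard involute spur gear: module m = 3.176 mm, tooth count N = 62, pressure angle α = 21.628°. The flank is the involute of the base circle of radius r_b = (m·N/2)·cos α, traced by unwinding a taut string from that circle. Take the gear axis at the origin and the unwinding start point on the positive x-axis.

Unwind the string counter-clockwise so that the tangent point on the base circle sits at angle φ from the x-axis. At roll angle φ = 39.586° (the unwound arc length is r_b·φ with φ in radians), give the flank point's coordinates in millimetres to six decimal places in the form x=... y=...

pitch radius r_p = m·N/2 = 3.176·62/2 = 98.456000
base radius r_b = r_p·cos α = 98.456000·cos 21.628° = 91.524351
roll angle φ = 39.586° = 0.69090604 rad
x = r_b·(cos φ + φ·sin φ) = 91.524351·(0.77066897 + 0.69090604·0.63723570) = 110.830402
y = r_b·(sin φ − φ·cos φ) = 91.524351·(0.63723570 − 0.69090604·0.77066897) = 9.589542

x=110.830402 y=9.589542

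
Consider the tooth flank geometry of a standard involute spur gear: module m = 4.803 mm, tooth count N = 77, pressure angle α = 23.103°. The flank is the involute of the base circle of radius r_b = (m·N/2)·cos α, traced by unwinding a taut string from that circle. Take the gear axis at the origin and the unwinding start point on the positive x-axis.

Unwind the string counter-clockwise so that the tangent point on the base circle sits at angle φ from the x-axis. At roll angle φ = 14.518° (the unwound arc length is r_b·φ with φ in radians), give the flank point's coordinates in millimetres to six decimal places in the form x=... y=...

pitch radius r_p = m·N/2 = 4.803·77/2 = 184.915500
base radius r_b = r_p·cos α = 184.915500·cos 23.103° = 170.085453
roll angle φ = 14.518° = 0.25338690 rad
x = r_b·(cos φ + φ·sin φ) = 170.085453·(0.96806893 + 0.25338690·0.25068414) = 175.458285
y = r_b·(sin φ − φ·cos φ) = 170.085453·(0.25068414 − 0.25338690·0.96806893) = 0.916447

x=175.458285 y=0.916447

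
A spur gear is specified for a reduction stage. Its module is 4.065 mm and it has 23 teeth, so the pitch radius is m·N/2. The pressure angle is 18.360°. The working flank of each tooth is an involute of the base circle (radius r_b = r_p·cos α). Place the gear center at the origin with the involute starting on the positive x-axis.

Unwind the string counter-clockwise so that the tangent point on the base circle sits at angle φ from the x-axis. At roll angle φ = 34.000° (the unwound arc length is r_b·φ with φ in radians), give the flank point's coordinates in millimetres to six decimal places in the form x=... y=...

pitch radius r_p = m·N/2 = 4.065·23/2 = 46.747500
base radius r_b = r_p·cos α = 46.747500·cos 18.360° = 44.367872
roll angle φ = 34.000° = 0.59341195 rad
x = r_b·(cos φ + φ·sin φ) = 44.367872·(0.82903757 + 0.59341195·0.55919290) = 51.505302
y = r_b·(sin φ − φ·cos φ) = 44.367872·(0.55919290 − 0.59341195·0.82903757) = 2.982945

x=51.505302 y=2.982945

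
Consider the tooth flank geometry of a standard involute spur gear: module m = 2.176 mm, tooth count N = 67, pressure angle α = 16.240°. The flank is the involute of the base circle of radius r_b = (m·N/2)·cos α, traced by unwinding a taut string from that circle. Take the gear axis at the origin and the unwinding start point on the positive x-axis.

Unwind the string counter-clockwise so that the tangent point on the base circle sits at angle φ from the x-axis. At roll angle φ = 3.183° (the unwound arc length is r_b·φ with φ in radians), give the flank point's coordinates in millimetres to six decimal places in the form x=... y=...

x=70.095268 y=0.003999

pitch radius r_p = m·N/2 = 2.176·67/2 = 72.896000
base radius r_b = r_p·cos α = 72.896000·cos 16.240° = 69.987353
roll angle φ = 3.183° = 0.05555383 rad
x = r_b·(cos φ + φ·sin φ) = 69.987353·(0.99845728 + 0.05555383·0.05552526) = 70.095268
y = r_b·(sin φ − φ·cos φ) = 69.987353·(0.05552526 − 0.05555383·0.99845728) = 0.003999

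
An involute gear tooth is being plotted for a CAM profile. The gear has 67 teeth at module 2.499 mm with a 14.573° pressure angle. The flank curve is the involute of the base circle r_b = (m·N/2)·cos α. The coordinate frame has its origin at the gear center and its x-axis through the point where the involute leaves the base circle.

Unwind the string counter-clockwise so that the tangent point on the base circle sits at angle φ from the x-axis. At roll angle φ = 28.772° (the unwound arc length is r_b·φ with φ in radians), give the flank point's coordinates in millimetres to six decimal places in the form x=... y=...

pitch radius r_p = m·N/2 = 2.499·67/2 = 83.716500
base radius r_b = r_p·cos α = 83.716500·cos 14.573° = 81.023160
roll angle φ = 28.772° = 0.50216613 rad
x = r_b·(cos φ + φ·sin φ) = 81.023160·(0.87654200 + 0.50216613·0.48132537) = 90.603930
y = r_b·(sin φ − φ·cos φ) = 81.023160·(0.48132537 − 0.50216613·0.87654200) = 3.334562

x=90.603930 y=3.334562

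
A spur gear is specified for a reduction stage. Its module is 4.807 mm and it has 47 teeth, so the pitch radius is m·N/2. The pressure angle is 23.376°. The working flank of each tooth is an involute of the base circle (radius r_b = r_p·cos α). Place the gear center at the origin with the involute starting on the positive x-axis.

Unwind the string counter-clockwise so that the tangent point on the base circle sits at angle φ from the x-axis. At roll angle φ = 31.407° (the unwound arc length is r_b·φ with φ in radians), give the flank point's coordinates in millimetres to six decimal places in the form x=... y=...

x=118.120104 y=5.523718

pitch radius r_p = m·N/2 = 4.807·47/2 = 112.964500
base radius r_b = r_p·cos α = 112.964500·cos 23.376° = 103.692476
roll angle φ = 31.407° = 0.54815556 rad
x = r_b·(cos φ + φ·sin φ) = 103.692476·(0.85348714 + 0.54815556·0.52111391) = 118.120104
y = r_b·(sin φ − φ·cos φ) = 103.692476·(0.52111391 − 0.54815556·0.85348714) = 5.523718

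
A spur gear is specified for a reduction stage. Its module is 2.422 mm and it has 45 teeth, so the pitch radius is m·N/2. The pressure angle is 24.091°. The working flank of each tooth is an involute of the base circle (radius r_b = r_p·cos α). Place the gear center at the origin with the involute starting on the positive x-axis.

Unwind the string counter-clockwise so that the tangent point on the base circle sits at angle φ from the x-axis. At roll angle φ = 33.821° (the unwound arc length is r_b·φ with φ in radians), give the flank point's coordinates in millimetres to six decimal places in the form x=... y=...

pitch radius r_p = m·N/2 = 2.422·45/2 = 54.495000
base radius r_b = r_p·cos α = 54.495000·cos 24.091° = 49.748393
roll angle φ = 33.821° = 0.59028781 rad
x = r_b·(cos φ + φ·sin φ) = 49.748393·(0.83078052 + 0.59028781·0.55660015) = 57.675044
y = r_b·(sin φ − φ·cos φ) = 49.748393·(0.55660015 − 0.59028781·0.83078052) = 3.293370

x=57.675044 y=3.293370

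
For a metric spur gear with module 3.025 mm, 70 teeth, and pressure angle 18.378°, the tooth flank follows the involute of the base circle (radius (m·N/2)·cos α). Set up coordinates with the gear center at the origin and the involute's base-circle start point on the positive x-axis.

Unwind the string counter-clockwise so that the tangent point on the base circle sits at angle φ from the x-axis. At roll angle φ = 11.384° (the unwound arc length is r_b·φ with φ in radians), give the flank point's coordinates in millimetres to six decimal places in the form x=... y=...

x=102.438771 y=0.261661

pitch radius r_p = m·N/2 = 3.025·70/2 = 105.875000
base radius r_b = r_p·cos α = 105.875000·cos 18.378° = 100.475072
roll angle φ = 11.384° = 0.19868828 rad
x = r_b·(cos φ + φ·sin φ) = 100.475072·(0.98032633 + 0.19868828·0.19738359) = 102.438771
y = r_b·(sin φ − φ·cos φ) = 100.475072·(0.19738359 − 0.19868828·0.98032633) = 0.261661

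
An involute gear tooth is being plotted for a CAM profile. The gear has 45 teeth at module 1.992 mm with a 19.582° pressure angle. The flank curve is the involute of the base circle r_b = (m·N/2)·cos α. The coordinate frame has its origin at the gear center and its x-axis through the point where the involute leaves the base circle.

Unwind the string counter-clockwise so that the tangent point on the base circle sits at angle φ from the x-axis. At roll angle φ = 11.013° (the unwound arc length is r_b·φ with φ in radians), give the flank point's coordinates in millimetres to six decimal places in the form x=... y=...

pitch radius r_p = m·N/2 = 1.992·45/2 = 44.820000
base radius r_b = r_p·cos α = 44.820000·cos 19.582° = 42.227736
roll angle φ = 11.013° = 0.19221311 rad
x = r_b·(cos φ + φ·sin φ) = 42.227736·(0.98158386 + 0.19221311·0.19103171) = 43.000616
y = r_b·(sin φ − φ·cos φ) = 42.227736·(0.19103171 − 0.19221311·0.98158386) = 0.099591

x=43.000616 y=0.099591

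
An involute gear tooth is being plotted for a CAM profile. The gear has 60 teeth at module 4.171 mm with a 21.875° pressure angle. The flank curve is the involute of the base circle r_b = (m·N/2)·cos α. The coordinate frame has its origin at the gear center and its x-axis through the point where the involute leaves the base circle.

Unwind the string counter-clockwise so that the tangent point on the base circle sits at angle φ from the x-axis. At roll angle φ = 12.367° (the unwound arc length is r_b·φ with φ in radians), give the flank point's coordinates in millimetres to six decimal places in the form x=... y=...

pitch radius r_p = m·N/2 = 4.171·60/2 = 125.130000
base radius r_b = r_p·cos α = 125.130000·cos 21.875° = 116.120504
roll angle φ = 12.367° = 0.21584487 rad
x = r_b·(cos φ + φ·sin φ) = 116.120504·(0.97679580 + 0.21584487·0.21417277) = 118.794049
y = r_b·(sin φ − φ·cos φ) = 116.120504·(0.21417277 − 0.21584487·0.97679580) = 0.387425

x=118.794049 y=0.387425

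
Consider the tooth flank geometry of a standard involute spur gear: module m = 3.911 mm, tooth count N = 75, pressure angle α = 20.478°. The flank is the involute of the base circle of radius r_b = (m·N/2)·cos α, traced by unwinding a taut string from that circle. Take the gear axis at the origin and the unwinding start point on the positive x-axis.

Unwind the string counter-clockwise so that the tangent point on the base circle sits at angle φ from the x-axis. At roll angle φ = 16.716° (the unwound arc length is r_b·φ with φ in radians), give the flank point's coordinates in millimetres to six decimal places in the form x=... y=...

x=143.117898 y=1.127654

pitch radius r_p = m·N/2 = 3.911·75/2 = 146.662500
base radius r_b = r_p·cos α = 146.662500·cos 20.478° = 137.394397
roll angle φ = 16.716° = 0.29174924 rad
x = r_b·(cos φ + φ·sin φ) = 137.394397·(0.95774221 + 0.29174924·0.28762798) = 143.117898
y = r_b·(sin φ − φ·cos φ) = 137.394397·(0.28762798 − 0.29174924·0.95774221) = 1.127654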